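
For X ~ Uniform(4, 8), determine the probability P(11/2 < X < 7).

P(11/2 < X < 7) = ∫_{11/2}^{7} f(x) dx
where f(x) = \frac{1}{4}
= \frac{3}{8}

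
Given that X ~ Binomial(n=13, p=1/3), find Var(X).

For X ~ Binomial(n=13, p=1/3):
Var(X) = \frac{26}{9}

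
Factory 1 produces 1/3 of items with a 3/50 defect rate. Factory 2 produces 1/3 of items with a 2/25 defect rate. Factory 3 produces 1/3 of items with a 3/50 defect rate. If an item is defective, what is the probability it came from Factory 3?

Using Bayes' theorem:
P(F1) = 1/3, P(D|F1) = 3/50
P(F2) = 1/3, P(D|F2) = 2/25
P(F3) = 1/3, P(D|F3) = 3/50
P(D) = P(D|F1)P(F1) + P(D|F2)P(F2) + P(D|F3)P(F3)
     = \frac{1}{15}
P(F3|D) = P(D|F3)P(F3) / P(D)
= \frac{3}{10}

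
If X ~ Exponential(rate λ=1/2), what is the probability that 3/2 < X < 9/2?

P(3/2 < X < 9/2) = ∫_{3/2}^{9/2} f(x) dx
where f(x) = \frac{e^{- \frac{x}{2}}}{2}
= - \frac{1 - e^{\frac{3}{2}}}{e^{\frac{9}{4}}}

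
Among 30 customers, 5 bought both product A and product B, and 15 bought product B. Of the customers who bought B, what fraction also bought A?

P(A ∩ B) = 5/30 = 1/6
P(B) = 15/30 = 1/2
P(A|B) = P(A ∩ B) / P(B) = (1/6) / (1/2) = 1/3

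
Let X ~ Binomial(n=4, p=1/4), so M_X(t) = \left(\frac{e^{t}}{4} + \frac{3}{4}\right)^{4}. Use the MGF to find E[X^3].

To find E[X^3], compute M^(3)(0):
M^(1)(t) = \left(\frac{e^{t}}{4} + \frac{3}{4}\right)^{3} e^{t}
M^(2)(t) = \left(\frac{e^{t}}{4} + \frac{3}{4}\right)^{3} e^{t} + \frac{3 \left(\frac{e^{t}}{4} + \frac{3}{4}\right)^{2} e^{2 t}}{4}
M^(3)(t) = \left(\frac{e^{t}}{4} + \frac{3}{4}\right)^{3} e^{t} + \frac{9 \left(\frac{e^{t}}{4} + \frac{3}{4}\right)^{2} e^{2 t}}{4} + \frac{3 \left(\frac{e^{t}}{4} + \frac{3}{4}\right) e^{3 t}}{8}
M^(3)(0) = \frac{29}{8}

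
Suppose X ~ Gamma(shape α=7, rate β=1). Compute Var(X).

For X ~ Gamma(shape α=7, rate β=1):
Var(X) = 7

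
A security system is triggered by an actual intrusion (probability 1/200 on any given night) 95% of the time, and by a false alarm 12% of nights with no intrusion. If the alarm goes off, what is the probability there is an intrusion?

Let D = the rare event, + = positive/flagged.
P(D) = 1/200
P(+|D) = 95/100 = 19/20
P(+|D') = 12/100 = 3/25
P(+) = P(+|D)P(D) + P(+|D')P(D')
     = \frac{19}{20} × \frac{1}{200} + \frac{3}{25} × \frac{199}{200}
     = \frac{2483}{20000}
P(D|+) = P(+|D)P(D)/P(+) = \frac{95}{2483}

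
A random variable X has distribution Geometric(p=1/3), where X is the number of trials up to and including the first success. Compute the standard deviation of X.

For X ~ Geometric(p=1/3), where X is the number of trials up to and including the first success:
Var(X) = 6
SD(X) = √(Var(X)) = √(6) = \sqrt{6}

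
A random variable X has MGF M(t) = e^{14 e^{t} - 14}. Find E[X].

To find E[X], compute M^(1)(0):
M^(1)(t) = 14 e^{t} e^{14 e^{t} - 14}
M^(1)(0) = 14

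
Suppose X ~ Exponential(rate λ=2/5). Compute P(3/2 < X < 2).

P(3/2 < X < 2) = ∫_{3/2}^{2} f(x) dx
where f(x) = \frac{2 e^{- \frac{2 x}{5}}}{5}
= - \frac{1 - e^{\frac{1}{5}}}{e^{\frac{4}{5}}}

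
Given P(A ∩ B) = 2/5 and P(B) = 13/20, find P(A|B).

P(A|B) = P(A ∩ B) / P(B)
= (2/5) / (13/20)
= 8/13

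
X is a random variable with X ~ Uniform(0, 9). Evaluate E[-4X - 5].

For X ~ Uniform(0, 9):
E[X] = \frac{9}{2}
E[-4X - 5] = -4 × E[X] - 5 = -23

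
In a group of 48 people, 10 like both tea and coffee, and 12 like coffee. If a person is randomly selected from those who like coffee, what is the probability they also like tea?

P(A ∩ B) = 10/48 = 5/24
P(B) = 12/48 = 1/4
P(A|B) = P(A ∩ B) / P(B) = (5/24) / (1/4) = 5/6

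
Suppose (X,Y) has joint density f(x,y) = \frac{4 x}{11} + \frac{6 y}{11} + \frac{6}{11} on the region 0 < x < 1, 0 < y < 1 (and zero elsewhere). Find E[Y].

E[Y] = ∫_0^1 ∫_0^1 y × f(x,y) dx dy
= \frac{6}{11}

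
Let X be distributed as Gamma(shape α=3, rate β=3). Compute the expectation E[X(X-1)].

E[X(X-1)] = E[X² - X] = E[X²] - E[X]
E[X] = 1
E[X²] = Var(X) + (E[X])² = \frac{1}{3} + (1)² = \frac{4}{3}
E[X(X-1)] = \frac{4}{3} - 1 = \frac{1}{3}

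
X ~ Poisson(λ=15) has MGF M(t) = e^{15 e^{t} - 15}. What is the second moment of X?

To find E[X^2], compute M^(2)(0):
M^(1)(t) = 15 e^{t} e^{15 e^{t} - 15}
M^(2)(t) = 225 e^{2 t} e^{15 e^{t} - 15} + 15 e^{t} e^{15 e^{t} - 15}
M^(2)(0) = 240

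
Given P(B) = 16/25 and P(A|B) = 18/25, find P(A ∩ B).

By definition, P(A|B) = P(A ∩ B) / P(B)
So P(A ∩ B) = P(A|B) × P(B)
= 18/25 × 16/25
= 288/625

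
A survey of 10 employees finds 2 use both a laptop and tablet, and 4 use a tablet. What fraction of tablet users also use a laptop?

P(A ∩ B) = 2/10 = 1/5
P(B) = 4/10 = 2/5
P(A|B) = P(A ∩ B) / P(B) = (1/5) / (2/5) = 1/2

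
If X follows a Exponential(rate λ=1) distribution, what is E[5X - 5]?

For X ~ Exponential(rate λ=1):
E[X] = 1
E[5X - 5] = 5 × E[X] - 5 = 0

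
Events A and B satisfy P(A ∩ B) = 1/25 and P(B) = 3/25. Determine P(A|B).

P(A|B) = P(A ∩ B) / P(B)
= (1/25) / (3/25)
= 1/3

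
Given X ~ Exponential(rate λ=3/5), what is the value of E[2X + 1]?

For X ~ Exponential(rate λ=3/5):
E[X] = \frac{5}{3}
E[2X + 1] = 2 × E[X] + 1 = \frac{13}{3}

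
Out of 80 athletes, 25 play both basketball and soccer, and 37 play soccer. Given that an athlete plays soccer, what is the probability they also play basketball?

P(A ∩ B) = 25/80 = 5/16
P(B) = 37/80
P(A|B) = P(A ∩ B) / P(B) = (5/16) / (37/80) = 25/37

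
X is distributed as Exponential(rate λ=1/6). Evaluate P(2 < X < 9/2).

P(2 < X < 9/2) = ∫_{2}^{9/2} f(x) dx
where f(x) = \frac{e^{- \frac{x}{6}}}{6}
= - \frac{1}{e^{\frac{3}{4}}} + e^{- \frac{1}{3}}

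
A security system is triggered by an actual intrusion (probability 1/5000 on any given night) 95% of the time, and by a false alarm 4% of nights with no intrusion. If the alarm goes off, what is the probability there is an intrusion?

Let D = the rare event, + = positive/flagged.
P(D) = 1/5000
P(+|D) = 95/100 = 19/20
P(+|D') = 4/100 = 1/25
P(+) = P(+|D)P(D) + P(+|D')P(D')
     = \frac{19}{20} × \frac{1}{5000} + \frac{1}{25} × \frac{4999}{5000}
     = \frac{20091}{500000}
P(D|+) = P(+|D)P(D)/P(+) = \frac{95}{20091}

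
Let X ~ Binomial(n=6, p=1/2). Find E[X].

For X ~ Binomial(n=6, p=1/2), the expected value is:
E[X] = 3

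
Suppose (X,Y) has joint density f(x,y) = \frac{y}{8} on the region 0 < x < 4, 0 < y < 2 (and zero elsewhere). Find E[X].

f_X(x) = ∫_0^2 \frac{y}{8} dy = \frac{1}{4}
E[X] = ∫_0^4 x × (\frac{1}{4}) dx = 2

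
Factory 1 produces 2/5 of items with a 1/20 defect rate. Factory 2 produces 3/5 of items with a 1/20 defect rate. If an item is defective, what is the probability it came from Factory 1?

Using Bayes' theorem:
P(F1) = 2/5, P(D|F1) = 1/20
P(F2) = 3/5, P(D|F2) = 1/20
P(D) = P(D|F1)P(F1) + P(D|F2)P(F2)
     = \frac{1}{20}
P(F1|D) = P(D|F1)P(F1) / P(D)
= \frac{2}{5}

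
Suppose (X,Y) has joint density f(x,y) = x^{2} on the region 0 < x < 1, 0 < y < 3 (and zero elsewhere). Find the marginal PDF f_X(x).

f_X(x) = ∫_0^3 f(x,y) dy
= ∫_0^3 x^{2} dy
= 3 x^{2} for 0 < x < 1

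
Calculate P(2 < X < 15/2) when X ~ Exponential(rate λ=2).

P(2 < X < 15/2) = ∫_{2}^{15/2} f(x) dx
where f(x) = 2 e^{- 2 x}
= - \frac{1 - e^{11}}{e^{15}}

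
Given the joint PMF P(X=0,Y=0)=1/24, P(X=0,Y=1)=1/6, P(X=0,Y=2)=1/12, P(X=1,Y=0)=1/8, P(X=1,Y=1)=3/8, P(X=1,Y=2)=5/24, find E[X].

First find marginal of X:
P(X=0) = 7/24
P(X=1) = 17/24
E[X] = 0 × 7/24 + 1 × 17/24 = 17/24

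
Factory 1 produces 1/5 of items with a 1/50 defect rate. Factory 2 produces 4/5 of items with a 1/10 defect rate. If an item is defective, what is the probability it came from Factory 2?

Using Bayes' theorem:
P(F1) = 1/5, P(D|F1) = 1/50
P(F2) = 4/5, P(D|F2) = 1/10
P(D) = P(D|F1)P(F1) + P(D|F2)P(F2)
     = \frac{21}{250}
P(F2|D) = P(D|F2)P(F2) / P(D)
= \frac{20}{21}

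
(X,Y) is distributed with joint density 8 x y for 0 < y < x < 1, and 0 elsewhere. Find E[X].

f_X(x) = ∫_0^x 8 x y dy = 4 x^{3}
E[X] = ∫_0^1 x × (4 x^{3}) dx = \frac{4}{5}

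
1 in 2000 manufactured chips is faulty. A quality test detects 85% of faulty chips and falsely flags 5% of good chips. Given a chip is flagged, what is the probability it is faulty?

Let D = the rare event, + = positive/flagged.
P(D) = 1/2000
P(+|D) = 85/100 = 17/20
P(+|D') = 5/100 = 1/20
P(+) = P(+|D)P(D) + P(+|D')P(D')
     = \frac{17}{20} × \frac{1}{2000} + \frac{1}{20} × \frac{1999}{2000}
     = \frac{63}{1250}
P(D|+) = P(+|D)P(D)/P(+) = \frac{17}{2016}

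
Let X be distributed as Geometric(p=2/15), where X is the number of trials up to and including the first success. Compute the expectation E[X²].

Using the identity E[X²] = Var(X) + (E[X])²:
E[X] = \frac{15}{2}
Var(X) = \frac{195}{4}
E[X²] = \frac{195}{4} + (\frac{15}{2})²
= 105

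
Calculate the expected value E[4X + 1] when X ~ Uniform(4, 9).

For X ~ Uniform(4, 9):
E[X] = \frac{13}{2}
E[4X + 1] = 4 × E[X] + 1 = 27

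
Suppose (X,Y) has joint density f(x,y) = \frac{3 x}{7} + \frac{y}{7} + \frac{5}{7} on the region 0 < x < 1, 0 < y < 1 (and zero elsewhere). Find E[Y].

E[Y] = ∫_0^1 ∫_0^1 y × f(x,y) dx dy
= \frac{43}{84}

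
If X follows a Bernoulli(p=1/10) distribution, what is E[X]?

For X ~ Bernoulli(p=1/10), the expected value is:
E[X] = \frac{1}{10}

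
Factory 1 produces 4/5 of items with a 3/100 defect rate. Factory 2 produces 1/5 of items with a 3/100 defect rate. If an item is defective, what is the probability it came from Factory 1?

Using Bayes' theorem:
P(F1) = 4/5, P(D|F1) = 3/100
P(F2) = 1/5, P(D|F2) = 3/100
P(D) = P(D|F1)P(F1) + P(D|F2)P(F2)
     = \frac{3}{100}
P(F1|D) = P(D|F1)P(F1) / P(D)
= \frac{4}{5}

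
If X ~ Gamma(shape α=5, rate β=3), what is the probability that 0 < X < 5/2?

P(0 < X < 5/2) = ∫_{0}^{5/2} f(x) dx
where f(x) = \frac{81 x^{4} e^{- 3 x}}{8}
= 1 - \frac{30563}{128 e^{\frac{15}{2}}}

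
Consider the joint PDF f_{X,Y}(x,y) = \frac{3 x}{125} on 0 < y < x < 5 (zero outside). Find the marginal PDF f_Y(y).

f_Y(y) = ∫_y^5 \frac{3 x}{125} dx = \frac{3}{10} - \frac{3 y^{2}}{250}
for 0 < y < 5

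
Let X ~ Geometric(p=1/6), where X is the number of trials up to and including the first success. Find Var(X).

For X ~ Geometric(p=1/6), where X is the number of trials up to and including the first success:
Var(X) = 30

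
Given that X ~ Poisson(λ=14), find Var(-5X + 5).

For X ~ Poisson(λ=14):
Var(X) = 14
Var(-5X + 5) = (-5)² × Var(X) = 25 × 14 = 350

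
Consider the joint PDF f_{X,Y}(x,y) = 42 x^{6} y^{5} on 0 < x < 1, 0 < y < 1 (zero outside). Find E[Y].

E[Y] = ∫_0^1 ∫_0^1 y × f(x,y) dx dy
= \frac{6}{7}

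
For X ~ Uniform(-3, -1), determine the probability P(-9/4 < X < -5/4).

P(-9/4 < X < -5/4) = ∫_{-9/4}^{-5/4} f(x) dx
where f(x) = \frac{1}{2}
= \frac{1}{2}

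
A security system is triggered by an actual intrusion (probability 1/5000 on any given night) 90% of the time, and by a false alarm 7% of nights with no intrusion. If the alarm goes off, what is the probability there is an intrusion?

Let D = the rare event, + = positive/flagged.
P(D) = 1/5000
P(+|D) = 90/100 = 9/10
P(+|D') = 7/100
P(+) = P(+|D)P(D) + P(+|D')P(D')
     = \frac{9}{10} × \frac{1}{5000} + \frac{7}{100} × \frac{4999}{5000}
     = \frac{35083}{500000}
P(D|+) = P(+|D)P(D)/P(+) = \frac{90}{35083}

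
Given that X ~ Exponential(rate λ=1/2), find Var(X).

For X ~ Exponential(rate λ=1/2):
Var(X) = 4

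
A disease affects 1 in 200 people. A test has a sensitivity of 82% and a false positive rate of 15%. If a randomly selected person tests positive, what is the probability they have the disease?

Let D = the rare event, + = positive/flagged.
P(D) = 1/200
P(+|D) = 82/100 = 41/50
P(+|D') = 15/100 = 3/20
P(+) = P(+|D)P(D) + P(+|D')P(D')
     = \frac{41}{50} × \frac{1}{200} + \frac{3}{20} × \frac{199}{200}
     = \frac{3067}{20000}
P(D|+) = P(+|D)P(D)/P(+) = \frac{82}{3067}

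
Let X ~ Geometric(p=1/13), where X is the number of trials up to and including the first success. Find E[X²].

Using the identity E[X²] = Var(X) + (E[X])²:
E[X] = 13
Var(X) = 156
E[X²] = 156 + (13)²
= 325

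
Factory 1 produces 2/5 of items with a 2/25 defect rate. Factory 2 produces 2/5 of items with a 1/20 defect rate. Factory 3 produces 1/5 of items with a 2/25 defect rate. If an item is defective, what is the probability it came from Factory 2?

Using Bayes' theorem:
P(F1) = 2/5, P(D|F1) = 2/25
P(F2) = 2/5, P(D|F2) = 1/20
P(F3) = 1/5, P(D|F3) = 2/25
P(D) = P(D|F1)P(F1) + P(D|F2)P(F2) + P(D|F3)P(F3)
     = \frac{17}{250}
P(F2|D) = P(D|F2)P(F2) / P(D)
= \frac{5}{17}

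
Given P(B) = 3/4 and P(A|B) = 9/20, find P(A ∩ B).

By definition, P(A|B) = P(A ∩ B) / P(B)
So P(A ∩ B) = P(A|B) × P(B)
= 9/20 × 3/4
= 27/80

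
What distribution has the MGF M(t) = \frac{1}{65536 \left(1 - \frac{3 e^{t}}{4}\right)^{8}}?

The MGF M(t) = \frac{1}{65536 \left(1 - \frac{3 e^{t}}{4}\right)^{8}} is the standard form for the NegativeBinomial distribution.
Comparing with the known MGF formula identifies: NegBin(r=8, p=1/4), X = failures before r-th success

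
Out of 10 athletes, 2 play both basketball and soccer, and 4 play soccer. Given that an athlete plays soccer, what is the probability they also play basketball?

P(A ∩ B) = 2/10 = 1/5
P(B) = 4/10 = 2/5
P(A|B) = P(A ∩ B) / P(B) = (1/5) / (2/5) = 1/2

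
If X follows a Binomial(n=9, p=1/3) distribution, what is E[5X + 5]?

For X ~ Binomial(n=9, p=1/3):
E[X] = 3
E[5X + 5] = 5 × E[X] + 5 = 20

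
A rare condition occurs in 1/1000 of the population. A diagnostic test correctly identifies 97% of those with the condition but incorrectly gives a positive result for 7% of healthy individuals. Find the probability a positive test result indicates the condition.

Let D = the rare event, + = positive/flagged.
P(D) = 1/1000
P(+|D) = 97/100
P(+|D') = 7/100
P(+) = P(+|D)P(D) + P(+|D')P(D')
     = \frac{97}{100} × \frac{1}{1000} + \frac{7}{100} × \frac{999}{1000}
     = \frac{709}{10000}
P(D|+) = P(+|D)P(D)/P(+) = \frac{97}{7090}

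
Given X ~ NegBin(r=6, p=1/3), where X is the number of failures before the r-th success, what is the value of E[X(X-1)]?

E[X(X-1)] = E[X² - X] = E[X²] - E[X]
E[X] = 12
E[X²] = Var(X) + (E[X])² = 36 + (12)² = 180
E[X(X-1)] = 180 - 12 = 168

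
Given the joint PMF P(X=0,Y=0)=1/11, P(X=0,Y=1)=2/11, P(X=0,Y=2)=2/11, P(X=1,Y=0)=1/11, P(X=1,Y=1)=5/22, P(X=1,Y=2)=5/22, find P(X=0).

P(X=0) = P(X=0,Y=0) + P(X=0,Y=1) + P(X=0,Y=2)
= 1/11 + 2/11 + 2/11
= 5/11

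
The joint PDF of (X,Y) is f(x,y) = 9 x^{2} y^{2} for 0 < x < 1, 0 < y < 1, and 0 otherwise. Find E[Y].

E[Y] = ∫_0^1 ∫_0^1 y × f(x,y) dx dy
= \frac{3}{4}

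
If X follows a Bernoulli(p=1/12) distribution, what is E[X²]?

Using the identity E[X²] = Var(X) + (E[X])²:
E[X] = \frac{1}{12}
Var(X) = \frac{11}{144}
E[X²] = \frac{11}{144} + (\frac{1}{12})²
= \frac{1}{12}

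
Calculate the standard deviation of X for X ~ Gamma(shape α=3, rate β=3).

For X ~ Gamma(shape α=3, rate β=3):
Var(X) = \frac{1}{3}
SD(X) = √(Var(X)) = √(\frac{1}{3}) = \frac{\sqrt{3}}{3}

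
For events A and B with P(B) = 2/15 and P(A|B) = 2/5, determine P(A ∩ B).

By definition, P(A|B) = P(A ∩ B) / P(B)
So P(A ∩ B) = P(A|B) × P(B)
= 2/5 × 2/15
= 4/75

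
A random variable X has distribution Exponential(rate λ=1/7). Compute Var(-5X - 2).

For X ~ Exponential(rate λ=1/7):
Var(X) = 49
Var(-5X - 2) = (-5)² × Var(X) = 25 × 49 = 1225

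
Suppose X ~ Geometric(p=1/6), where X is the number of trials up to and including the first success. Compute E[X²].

Using the identity E[X²] = Var(X) + (E[X])²:
E[X] = 6
Var(X) = 30
E[X²] = 30 + (6)²
= 66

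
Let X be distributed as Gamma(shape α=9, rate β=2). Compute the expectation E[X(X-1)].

E[X(X-1)] = E[X² - X] = E[X²] - E[X]
E[X] = \frac{9}{2}
E[X²] = Var(X) + (E[X])² = \frac{9}{4} + (\frac{9}{2})² = \frac{45}{2}
E[X(X-1)] = \frac{45}{2} - \frac{9}{2} = 18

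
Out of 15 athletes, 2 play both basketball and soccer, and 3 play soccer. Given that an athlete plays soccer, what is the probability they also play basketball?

P(A ∩ B) = 2/15
P(B) = 3/15 = 1/5
P(A|B) = P(A ∩ B) / P(B) = (2/15) / (1/5) = 2/3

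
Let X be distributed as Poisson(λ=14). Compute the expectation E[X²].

Using the identity E[X²] = Var(X) + (E[X])²:
E[X] = 14
Var(X) = 14
E[X²] = 14 + (14)²
= 210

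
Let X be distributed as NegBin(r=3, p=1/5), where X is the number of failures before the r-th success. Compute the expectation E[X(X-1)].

E[X(X-1)] = E[X² - X] = E[X²] - E[X]
E[X] = 12
E[X²] = Var(X) + (E[X])² = 60 + (12)² = 204
E[X(X-1)] = 204 - 12 = 192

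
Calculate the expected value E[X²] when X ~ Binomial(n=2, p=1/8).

Using the identity E[X²] = Var(X) + (E[X])²:
E[X] = \frac{1}{4}
Var(X) = \frac{7}{32}
E[X²] = \frac{7}{32} + (\frac{1}{4})²
= \frac{9}{32}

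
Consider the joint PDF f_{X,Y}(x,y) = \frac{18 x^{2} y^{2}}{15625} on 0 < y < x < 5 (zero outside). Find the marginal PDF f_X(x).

f_X(x) = ∫_0^x \frac{18 x^{2} y^{2}}{15625} dy = \frac{6 x^{5}}{15625}
for 0 < x < 5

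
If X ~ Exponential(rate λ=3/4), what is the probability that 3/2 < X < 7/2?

P(3/2 < X < 7/2) = ∫_{3/2}^{7/2} f(x) dx
where f(x) = \frac{3 e^{- \frac{3 x}{4}}}{4}
= - \frac{1 - e^{\frac{3}{2}}}{e^{\frac{21}{8}}}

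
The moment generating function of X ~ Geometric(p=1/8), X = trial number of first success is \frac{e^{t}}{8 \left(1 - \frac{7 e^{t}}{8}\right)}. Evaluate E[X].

To find E[X], compute M^(1)(0):
M^(1)(t) = \frac{e^{t}}{8 \left(1 - \frac{7 e^{t}}{8}\right)} + \frac{7 e^{2 t}}{64 \left(1 - \frac{7 e^{t}}{8}\right)^{2}}
M^(1)(0) = 8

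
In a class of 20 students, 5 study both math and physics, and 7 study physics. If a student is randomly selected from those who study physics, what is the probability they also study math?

P(A ∩ B) = 5/20 = 1/4
P(B) = 7/20
P(A|B) = P(A ∩ B) / P(B) = (1/4) / (7/20) = 5/7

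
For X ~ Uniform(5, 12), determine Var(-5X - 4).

For X ~ Uniform(5, 12):
Var(X) = \frac{49}{12}
Var(-5X - 4) = (-5)² × Var(X) = 25 × \frac{49}{12} = \frac{1225}{12}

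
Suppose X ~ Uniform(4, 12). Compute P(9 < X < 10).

P(9 < X < 10) = ∫_{9}^{10} f(x) dx
where f(x) = \frac{1}{8}
= \frac{1}{8}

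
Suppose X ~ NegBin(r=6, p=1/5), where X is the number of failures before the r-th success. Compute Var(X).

For X ~ NegBin(r=6, p=1/5), where X is the number of failures before the r-th success:
Var(X) = 120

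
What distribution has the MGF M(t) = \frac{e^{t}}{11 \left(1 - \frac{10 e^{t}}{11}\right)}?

The MGF M(t) = \frac{e^{t}}{11 \left(1 - \frac{10 e^{t}}{11}\right)} is the standard form for the Geometric distribution.
Comparing with the known MGF formula identifies: Geometric(p=1/11), X = trial number of first success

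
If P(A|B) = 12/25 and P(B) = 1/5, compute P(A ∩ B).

By definition, P(A|B) = P(A ∩ B) / P(B)
So P(A ∩ B) = P(A|B) × P(B)
= 12/25 × 1/5
= 12/125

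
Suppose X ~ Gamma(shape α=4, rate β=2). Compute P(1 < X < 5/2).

P(1 < X < 5/2) = ∫_{1}^{5/2} f(x) dx
where f(x) = \frac{8 x^{3} e^{- 2 x}}{3}
= \frac{-118 + 19 e^{3}}{3 e^{5}}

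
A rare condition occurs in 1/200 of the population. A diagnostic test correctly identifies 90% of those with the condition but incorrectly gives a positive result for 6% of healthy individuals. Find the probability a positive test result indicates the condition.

Let D = the rare event, + = positive/flagged.
P(D) = 1/200
P(+|D) = 90/100 = 9/10
P(+|D') = 6/100 = 3/50
P(+) = P(+|D)P(D) + P(+|D')P(D')
     = \frac{9}{10} × \frac{1}{200} + \frac{3}{50} × \frac{199}{200}
     = \frac{321}{5000}
P(D|+) = P(+|D)P(D)/P(+) = \frac{15}{214}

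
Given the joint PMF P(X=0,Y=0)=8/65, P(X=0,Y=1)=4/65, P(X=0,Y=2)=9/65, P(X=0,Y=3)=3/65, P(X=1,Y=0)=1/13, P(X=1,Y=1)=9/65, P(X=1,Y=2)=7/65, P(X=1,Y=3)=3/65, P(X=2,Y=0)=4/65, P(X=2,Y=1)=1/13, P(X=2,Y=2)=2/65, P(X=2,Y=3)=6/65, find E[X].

First find marginal of X:
P(X=0) = 24/65
P(X=1) = 24/65
P(X=2) = 17/65
E[X] = 0 × 24/65 + 1 × 24/65 + 2 × 17/65 = 58/65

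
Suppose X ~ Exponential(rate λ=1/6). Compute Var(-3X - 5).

For X ~ Exponential(rate λ=1/6):
Var(X) = 36
Var(-3X - 5) = (-3)² × Var(X) = 9 × 36 = 324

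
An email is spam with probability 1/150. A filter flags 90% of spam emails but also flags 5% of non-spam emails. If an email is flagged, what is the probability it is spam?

Let D = the rare event, + = positive/flagged.
P(D) = 1/150
P(+|D) = 90/100 = 9/10
P(+|D') = 5/100 = 1/20
P(+) = P(+|D)P(D) + P(+|D')P(D')
     = \frac{9}{10} × \frac{1}{150} + \frac{1}{20} × \frac{149}{150}
     = \frac{167}{3000}
P(D|+) = P(+|D)P(D)/P(+) = \frac{18}{167}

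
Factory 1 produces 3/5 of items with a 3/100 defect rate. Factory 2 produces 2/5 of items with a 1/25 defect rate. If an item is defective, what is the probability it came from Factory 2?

Using Bayes' theorem:
P(F1) = 3/5, P(D|F1) = 3/100
P(F2) = 2/5, P(D|F2) = 1/25
P(D) = P(D|F1)P(F1) + P(D|F2)P(F2)
     = \frac{17}{500}
P(F2|D) = P(D|F2)P(F2) / P(D)
= \frac{8}{17}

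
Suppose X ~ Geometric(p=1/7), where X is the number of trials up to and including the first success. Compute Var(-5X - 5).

For X ~ Geometric(p=1/7), where X is the number of trials up to and including the first success:
Var(X) = 42
Var(-5X - 5) = (-5)² × Var(X) = 25 × 42 = 1050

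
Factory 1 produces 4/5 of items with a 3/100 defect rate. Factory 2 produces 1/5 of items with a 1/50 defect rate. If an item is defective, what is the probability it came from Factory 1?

Using Bayes' theorem:
P(F1) = 4/5, P(D|F1) = 3/100
P(F2) = 1/5, P(D|F2) = 1/50
P(D) = P(D|F1)P(F1) + P(D|F2)P(F2)
     = \frac{7}{250}
P(F1|D) = P(D|F1)P(F1) / P(D)
= \frac{6}{7}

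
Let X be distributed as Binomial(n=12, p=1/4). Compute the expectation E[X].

For X ~ Binomial(n=12, p=1/4), the expected value is:
E[X] = 3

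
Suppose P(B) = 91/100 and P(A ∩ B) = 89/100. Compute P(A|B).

P(A|B) = P(A ∩ B) / P(B)
= (89/100) / (91/100)
= 89/91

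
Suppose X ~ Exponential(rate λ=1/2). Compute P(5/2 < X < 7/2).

P(5/2 < X < 7/2) = ∫_{5/2}^{7/2} f(x) dx
where f(x) = \frac{e^{- \frac{x}{2}}}{2}
= - \frac{1 - e^{\frac{1}{2}}}{e^{\frac{7}{4}}}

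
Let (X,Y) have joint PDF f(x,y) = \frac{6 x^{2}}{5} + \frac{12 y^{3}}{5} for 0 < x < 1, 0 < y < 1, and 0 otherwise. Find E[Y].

E[Y] = ∫_0^1 ∫_0^1 y × f(x,y) dx dy
= \frac{17}{25}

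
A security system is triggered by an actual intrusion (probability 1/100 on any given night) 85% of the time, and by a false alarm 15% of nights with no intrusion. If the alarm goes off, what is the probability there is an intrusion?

Let D = the rare event, + = positive/flagged.
P(D) = 1/100
P(+|D) = 85/100 = 17/20
P(+|D') = 15/100 = 3/20
P(+) = P(+|D)P(D) + P(+|D')P(D')
     = \frac{17}{20} × \frac{1}{100} + \frac{3}{20} × \frac{99}{100}
     = \frac{157}{1000}
P(D|+) = P(+|D)P(D)/P(+) = \frac{17}{314}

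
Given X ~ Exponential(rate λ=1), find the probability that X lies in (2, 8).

P(2 < X < 8) = ∫_{2}^{8} f(x) dx
where f(x) = e^{- x}
= - \frac{1 - e^{6}}{e^{8}}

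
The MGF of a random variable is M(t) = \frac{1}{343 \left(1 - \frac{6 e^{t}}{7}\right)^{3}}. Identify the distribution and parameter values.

The MGF M(t) = \frac{1}{343 \left(1 - \frac{6 e^{t}}{7}\right)^{3}} is the standard form for the NegativeBinomial distribution.
Comparing with the known MGF formula identifies: NegBin(r=3, p=1/7), X = failures before r-th success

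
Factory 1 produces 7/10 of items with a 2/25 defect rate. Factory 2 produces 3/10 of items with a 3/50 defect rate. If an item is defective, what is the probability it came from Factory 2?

Using Bayes' theorem:
P(F1) = 7/10, P(D|F1) = 2/25
P(F2) = 3/10, P(D|F2) = 3/50
P(D) = P(D|F1)P(F1) + P(D|F2)P(F2)
     = \frac{37}{500}
P(F2|D) = P(D|F2)P(F2) / P(D)
= \frac{9}{37}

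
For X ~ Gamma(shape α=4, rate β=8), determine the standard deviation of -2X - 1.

For X ~ Gamma(shape α=4, rate β=8):
Var(X) = \frac{1}{16}
SD(X) = √(Var(X)) = √(\frac{1}{16}) = \frac{1}{4}
SD(-2X - 1) = |-2| × SD(X) = 2 × \frac{1}{4} = \frac{1}{2}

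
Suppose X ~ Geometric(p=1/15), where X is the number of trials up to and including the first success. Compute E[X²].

Using the identity E[X²] = Var(X) + (E[X])²:
E[X] = 15
Var(X) = 210
E[X²] = 210 + (15)²
= 435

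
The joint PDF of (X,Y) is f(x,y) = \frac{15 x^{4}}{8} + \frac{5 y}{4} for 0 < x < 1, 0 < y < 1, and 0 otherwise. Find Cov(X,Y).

E[XY] = ∫∫ xy × f(x,y) dx dy = \frac{35}{96}
E[X] = \frac{5}{8}
E[Y] = \frac{29}{48}
Cov(X,Y) = E[XY] - E[X]E[Y] = - \frac{5}{384}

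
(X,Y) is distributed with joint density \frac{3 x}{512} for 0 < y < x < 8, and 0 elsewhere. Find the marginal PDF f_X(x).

f_X(x) = ∫_0^x \frac{3 x}{512} dy = \frac{3 x^{2}}{512}
for 0 < x < 8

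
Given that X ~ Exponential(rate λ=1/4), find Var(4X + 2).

For X ~ Exponential(rate λ=1/4):
Var(X) = 16
Var(4X + 2) = (4)² × Var(X) = 16 × 16 = 256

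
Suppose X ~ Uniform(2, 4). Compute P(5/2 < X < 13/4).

P(5/2 < X < 13/4) = ∫_{5/2}^{13/4} f(x) dx
where f(x) = \frac{1}{2}
= \frac{3}{8}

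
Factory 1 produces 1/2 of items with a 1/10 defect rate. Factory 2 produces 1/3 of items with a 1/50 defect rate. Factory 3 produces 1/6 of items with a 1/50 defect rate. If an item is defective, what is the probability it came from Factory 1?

Using Bayes' theorem:
P(F1) = 1/2, P(D|F1) = 1/10
P(F2) = 1/3, P(D|F2) = 1/50
P(F3) = 1/6, P(D|F3) = 1/50
P(D) = P(D|F1)P(F1) + P(D|F2)P(F2) + P(D|F3)P(F3)
     = \frac{3}{50}
P(F1|D) = P(D|F1)P(F1) / P(D)
= \frac{5}{6}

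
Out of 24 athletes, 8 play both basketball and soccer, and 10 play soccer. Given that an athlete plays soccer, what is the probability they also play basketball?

P(A ∩ B) = 8/24 = 1/3
P(B) = 10/24 = 5/12
P(A|B) = P(A ∩ B) / P(B) = (1/3) / (5/12) = 4/5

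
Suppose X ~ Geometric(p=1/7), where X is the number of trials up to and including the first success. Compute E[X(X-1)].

E[X(X-1)] = E[X² - X] = E[X²] - E[X]
E[X] = 7
E[X²] = Var(X) + (E[X])² = 42 + (7)² = 91
E[X(X-1)] = 91 - 7 = 84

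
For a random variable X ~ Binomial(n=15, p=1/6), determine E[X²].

Using the identity E[X²] = Var(X) + (E[X])²:
E[X] = \frac{5}{2}
Var(X) = \frac{25}{12}
E[X²] = \frac{25}{12} + (\frac{5}{2})²
= \frac{25}{3}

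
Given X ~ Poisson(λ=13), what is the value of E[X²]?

Using the identity E[X²] = Var(X) + (E[X])²:
E[X] = 13
Var(X) = 13
E[X²] = 13 + (13)²
= 182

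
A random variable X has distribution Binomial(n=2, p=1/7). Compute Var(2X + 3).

For X ~ Binomial(n=2, p=1/7):
Var(X) = \frac{12}{49}
Var(2X + 3) = (2)² × Var(X) = 4 × \frac{12}{49} = \frac{48}{49}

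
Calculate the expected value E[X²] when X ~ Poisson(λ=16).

Using the identity E[X²] = Var(X) + (E[X])²:
E[X] = 16
Var(X) = 16
E[X²] = 16 + (16)²
= 272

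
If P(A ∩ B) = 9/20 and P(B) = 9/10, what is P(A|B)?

P(A|B) = P(A ∩ B) / P(B)
= (9/20) / (9/10)
= 1/2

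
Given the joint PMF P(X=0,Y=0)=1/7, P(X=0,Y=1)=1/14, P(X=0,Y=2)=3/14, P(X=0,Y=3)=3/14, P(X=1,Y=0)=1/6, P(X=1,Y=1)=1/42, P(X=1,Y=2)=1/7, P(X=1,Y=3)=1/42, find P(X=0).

P(X=0) = P(X=0,Y=0) + P(X=0,Y=1) + P(X=0,Y=2) + P(X=0,Y=3)
= 1/7 + 1/14 + 3/14 + 3/14
= 9/14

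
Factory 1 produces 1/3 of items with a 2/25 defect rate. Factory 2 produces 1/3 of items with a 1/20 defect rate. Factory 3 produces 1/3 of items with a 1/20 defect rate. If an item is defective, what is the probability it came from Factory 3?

Using Bayes' theorem:
P(F1) = 1/3, P(D|F1) = 2/25
P(F2) = 1/3, P(D|F2) = 1/20
P(F3) = 1/3, P(D|F3) = 1/20
P(D) = P(D|F1)P(F1) + P(D|F2)P(F2) + P(D|F3)P(F3)
     = \frac{3}{50}
P(F3|D) = P(D|F3)P(F3) / P(D)
= \frac{5}{18}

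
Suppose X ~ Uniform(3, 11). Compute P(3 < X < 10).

P(3 < X < 10) = ∫_{3}^{10} f(x) dx
where f(x) = \frac{1}{8}
= \frac{7}{8}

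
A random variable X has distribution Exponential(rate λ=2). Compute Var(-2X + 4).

For X ~ Exponential(rate λ=2):
Var(X) = \frac{1}{4}
Var(-2X + 4) = (-2)² × Var(X) = 4 × \frac{1}{4} = 1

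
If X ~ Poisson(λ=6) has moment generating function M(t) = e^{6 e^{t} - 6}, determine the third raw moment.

To find E[X^3], compute M^(3)(0):
M^(1)(t) = 6 e^{t} e^{6 e^{t} - 6}
M^(2)(t) = 36 e^{2 t} e^{6 e^{t} - 6} + 6 e^{t} e^{6 e^{t} - 6}
M^(3)(t) = 216 e^{3 t} e^{6 e^{t} - 6} + 108 e^{2 t} e^{6 e^{t} - 6} + 6 e^{t} e^{6 e^{t} - 6}
M^(3)(0) = 330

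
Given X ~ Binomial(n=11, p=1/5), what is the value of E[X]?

For X ~ Binomial(n=11, p=1/5), the expected value is:
E[X] = \frac{11}{5}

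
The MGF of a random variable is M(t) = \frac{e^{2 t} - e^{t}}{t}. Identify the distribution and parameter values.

The MGF M(t) = \frac{e^{2 t} - e^{t}}{t} is the standard form for the Uniform distribution.
Comparing with the known MGF formula identifies: Uniform(1, 2)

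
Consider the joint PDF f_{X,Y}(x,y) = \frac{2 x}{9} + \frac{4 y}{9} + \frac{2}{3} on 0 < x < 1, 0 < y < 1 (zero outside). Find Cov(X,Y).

E[XY] = ∫∫ xy × f(x,y) dx dy = \frac{5}{18}
E[X] = \frac{14}{27}
E[Y] = \frac{29}{54}
Cov(X,Y) = E[XY] - E[X]E[Y] = - \frac{1}{1458}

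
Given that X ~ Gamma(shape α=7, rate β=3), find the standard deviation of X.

For X ~ Gamma(shape α=7, rate β=3):
Var(X) = \frac{7}{9}
SD(X) = √(Var(X)) = √(\frac{7}{9}) = \frac{\sqrt{7}}{3}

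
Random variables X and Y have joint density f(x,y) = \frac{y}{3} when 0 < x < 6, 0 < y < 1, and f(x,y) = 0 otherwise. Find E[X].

f_X(x) = ∫_0^1 \frac{y}{3} dy = \frac{1}{6}
E[X] = ∫_0^6 x × (\frac{1}{6}) dx = 3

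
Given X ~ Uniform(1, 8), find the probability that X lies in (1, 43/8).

P(1 < X < 43/8) = ∫_{1}^{43/8} f(x) dx
where f(x) = \frac{1}{7}
= \frac{5}{8}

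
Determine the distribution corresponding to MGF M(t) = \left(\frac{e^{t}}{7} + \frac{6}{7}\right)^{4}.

The MGF M(t) = \left(\frac{e^{t}}{7} + \frac{6}{7}\right)^{4} is the standard form for the Binomial distribution.
Comparing with the known MGF formula identifies: Binomial(n=4, p=1/7)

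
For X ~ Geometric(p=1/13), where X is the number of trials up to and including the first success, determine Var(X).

For X ~ Geometric(p=1/13), where X is the number of trials up to and including the first success:
Var(X) = 156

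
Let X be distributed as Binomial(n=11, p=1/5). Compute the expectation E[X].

For X ~ Binomial(n=11, p=1/5), the expected value is:
E[X] = \frac{11}{5}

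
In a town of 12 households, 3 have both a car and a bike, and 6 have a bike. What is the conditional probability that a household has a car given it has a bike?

P(A ∩ B) = 3/12 = 1/4
P(B) = 6/12 = 1/2
P(A|B) = P(A ∩ B) / P(B) = (1/4) / (1/2) = 1/2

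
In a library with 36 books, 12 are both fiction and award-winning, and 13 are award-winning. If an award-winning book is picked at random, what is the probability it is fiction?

P(A ∩ B) = 12/36 = 1/3
P(B) = 13/36
P(A|B) = P(A ∩ B) / P(B) = (1/3) / (13/36) = 12/13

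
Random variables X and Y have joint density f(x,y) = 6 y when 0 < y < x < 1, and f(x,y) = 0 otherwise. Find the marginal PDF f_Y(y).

f_Y(y) = ∫_y^1 6 y dx = 6 y \left(1 - y\right)
for 0 < y < 1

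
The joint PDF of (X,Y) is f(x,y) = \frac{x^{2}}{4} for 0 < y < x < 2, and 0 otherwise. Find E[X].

f_X(x) = ∫_0^x \frac{x^{2}}{4} dy = \frac{x^{3}}{4}
E[X] = ∫_0^2 x × (\frac{x^{3}}{4}) dx = \frac{8}{5}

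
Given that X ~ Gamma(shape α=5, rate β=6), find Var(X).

For X ~ Gamma(shape α=5, rate β=6):
Var(X) = \frac{5}{36}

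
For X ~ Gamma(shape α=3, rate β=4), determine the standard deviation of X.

For X ~ Gamma(shape α=3, rate β=4):
Var(X) = \frac{3}{16}
SD(X) = √(Var(X)) = √(\frac{3}{16}) = \frac{\sqrt{3}}{4}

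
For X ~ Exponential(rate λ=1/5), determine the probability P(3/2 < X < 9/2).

P(3/2 < X < 9/2) = ∫_{3/2}^{9/2} f(x) dx
where f(x) = \frac{e^{- \frac{x}{5}}}{5}
= - \frac{1 - e^{\frac{3}{5}}}{e^{\frac{9}{10}}}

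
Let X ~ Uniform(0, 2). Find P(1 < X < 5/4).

P(1 < X < 5/4) = ∫_{1}^{5/4} f(x) dx
where f(x) = \frac{1}{2}
= \frac{1}{8}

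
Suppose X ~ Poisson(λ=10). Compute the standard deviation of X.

For X ~ Poisson(λ=10):
Var(X) = 10
SD(X) = √(Var(X)) = √(10) = \sqrt{10}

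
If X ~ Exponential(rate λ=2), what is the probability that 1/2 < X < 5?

P(1/2 < X < 5) = ∫_{1/2}^{5} f(x) dx
where f(x) = 2 e^{- 2 x}
= - \frac{1 - e^{9}}{e^{10}}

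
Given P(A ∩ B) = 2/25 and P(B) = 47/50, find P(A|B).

P(A|B) = P(A ∩ B) / P(B)
= (2/25) / (47/50)
= 4/47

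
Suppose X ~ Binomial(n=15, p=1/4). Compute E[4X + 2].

For X ~ Binomial(n=15, p=1/4):
E[X] = \frac{15}{4}
E[4X + 2] = 4 × E[X] + 2 = 17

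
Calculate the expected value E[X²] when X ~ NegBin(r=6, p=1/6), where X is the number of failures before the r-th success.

Using the identity E[X²] = Var(X) + (E[X])²:
E[X] = 30
Var(X) = 180
E[X²] = 180 + (30)²
= 1080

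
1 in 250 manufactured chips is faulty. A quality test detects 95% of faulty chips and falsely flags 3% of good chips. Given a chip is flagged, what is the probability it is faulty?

Let D = the rare event, + = positive/flagged.
P(D) = 1/250
P(+|D) = 95/100 = 19/20
P(+|D') = 3/100
P(+) = P(+|D)P(D) + P(+|D')P(D')
     = \frac{19}{20} × \frac{1}{250} + \frac{3}{100} × \frac{249}{250}
     = \frac{421}{12500}
P(D|+) = P(+|D)P(D)/P(+) = \frac{95}{842}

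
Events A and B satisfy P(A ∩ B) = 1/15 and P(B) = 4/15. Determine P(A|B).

P(A|B) = P(A ∩ B) / P(B)
= (1/15) / (4/15)
= 1/4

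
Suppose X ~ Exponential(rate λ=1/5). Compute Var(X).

For X ~ Exponential(rate λ=1/5):
Var(X) = 25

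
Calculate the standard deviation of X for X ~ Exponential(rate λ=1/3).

For X ~ Exponential(rate λ=1/3):
Var(X) = 9
SD(X) = √(Var(X)) = √(9) = 3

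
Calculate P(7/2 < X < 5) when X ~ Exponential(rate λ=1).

P(7/2 < X < 5) = ∫_{7/2}^{5} f(x) dx
where f(x) = e^{- x}
= - \frac{1}{e^{5}} + e^{- \frac{7}{2}}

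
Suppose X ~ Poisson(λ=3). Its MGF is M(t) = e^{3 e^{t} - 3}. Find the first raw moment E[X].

To find E[X], compute M^(1)(0):
M^(1)(t) = 3 e^{t} e^{3 e^{t} - 3}
M^(1)(0) = 3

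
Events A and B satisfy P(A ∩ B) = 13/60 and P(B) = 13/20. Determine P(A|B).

P(A|B) = P(A ∩ B) / P(B)
= (13/60) / (13/20)
= 1/3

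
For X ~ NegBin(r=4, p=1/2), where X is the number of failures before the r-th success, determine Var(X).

For X ~ NegBin(r=4, p=1/2), where X is the number of failures before the r-th success:
Var(X) = 8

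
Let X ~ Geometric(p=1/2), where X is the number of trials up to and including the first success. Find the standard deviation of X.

For X ~ Geometric(p=1/2), where X is the number of trials up to and including the first success:
Var(X) = 2
SD(X) = √(Var(X)) = √(2) = \sqrt{2}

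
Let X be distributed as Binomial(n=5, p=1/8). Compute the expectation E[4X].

For X ~ Binomial(n=5, p=1/8):
E[X] = \frac{5}{8}
E[4X] = 4 × E[X] + 0 = \frac{5}{2}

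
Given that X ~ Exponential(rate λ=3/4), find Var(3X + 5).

For X ~ Exponential(rate λ=3/4):
Var(X) = \frac{16}{9}
Var(3X + 5) = (3)² × Var(X) = 9 × \frac{16}{9} = 16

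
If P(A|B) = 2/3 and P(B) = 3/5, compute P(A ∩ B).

By definition, P(A|B) = P(A ∩ B) / P(B)
So P(A ∩ B) = P(A|B) × P(B)
= 2/3 × 3/5
= 2/5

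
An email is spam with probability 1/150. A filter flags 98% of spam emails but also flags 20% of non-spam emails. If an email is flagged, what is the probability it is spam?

Let D = the rare event, + = positive/flagged.
P(D) = 1/150
P(+|D) = 98/100 = 49/50
P(+|D') = 20/100 = 1/5
P(+) = P(+|D)P(D) + P(+|D')P(D')
     = \frac{49}{50} × \frac{1}{150} + \frac{1}{5} × \frac{149}{150}
     = \frac{513}{2500}
P(D|+) = P(+|D)P(D)/P(+) = \frac{49}{1539}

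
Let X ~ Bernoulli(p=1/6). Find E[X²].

Using the identity E[X²] = Var(X) + (E[X])²:
E[X] = \frac{1}{6}
Var(X) = \frac{5}{36}
E[X²] = \frac{5}{36} + (\frac{1}{6})²
= \frac{1}{6}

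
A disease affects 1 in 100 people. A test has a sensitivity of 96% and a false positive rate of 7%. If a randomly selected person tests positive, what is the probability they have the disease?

Let D = the rare event, + = positive/flagged.
P(D) = 1/100
P(+|D) = 96/100 = 24/25
P(+|D') = 7/100
P(+) = P(+|D)P(D) + P(+|D')P(D')
     = \frac{24}{25} × \frac{1}{100} + \frac{7}{100} × \frac{99}{100}
     = \frac{789}{10000}
P(D|+) = P(+|D)P(D)/P(+) = \frac{32}{263}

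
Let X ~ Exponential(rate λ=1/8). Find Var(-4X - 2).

For X ~ Exponential(rate λ=1/8):
Var(X) = 64
Var(-4X - 2) = (-4)² × Var(X) = 16 × 64 = 1024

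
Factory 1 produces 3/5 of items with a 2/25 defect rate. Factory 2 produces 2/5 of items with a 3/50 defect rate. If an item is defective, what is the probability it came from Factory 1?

Using Bayes' theorem:
P(F1) = 3/5, P(D|F1) = 2/25
P(F2) = 2/5, P(D|F2) = 3/50
P(D) = P(D|F1)P(F1) + P(D|F2)P(F2)
     = \frac{9}{125}
P(F1|D) = P(D|F1)P(F1) / P(D)
= \frac{2}{3}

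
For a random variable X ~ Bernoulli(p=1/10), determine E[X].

For X ~ Bernoulli(p=1/10), the expected value is:
E[X] = \frac{1}{10}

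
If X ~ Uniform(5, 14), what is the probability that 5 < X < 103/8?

P(5 < X < 103/8) = ∫_{5}^{103/8} f(x) dx
where f(x) = \frac{1}{9}
= \frac{7}{8}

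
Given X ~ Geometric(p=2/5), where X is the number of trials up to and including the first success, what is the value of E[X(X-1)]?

E[X(X-1)] = E[X² - X] = E[X²] - E[X]
E[X] = \frac{5}{2}
E[X²] = Var(X) + (E[X])² = \frac{15}{4} + (\frac{5}{2})² = 10
E[X(X-1)] = 10 - \frac{5}{2} = \frac{15}{2}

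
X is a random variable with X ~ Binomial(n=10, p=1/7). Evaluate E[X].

For X ~ Binomial(n=10, p=1/7), the expected value is:
E[X] = \frac{10}{7}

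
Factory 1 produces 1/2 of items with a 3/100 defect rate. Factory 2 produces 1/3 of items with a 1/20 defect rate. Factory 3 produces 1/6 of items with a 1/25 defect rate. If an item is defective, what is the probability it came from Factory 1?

Using Bayes' theorem:
P(F1) = 1/2, P(D|F1) = 3/100
P(F2) = 1/3, P(D|F2) = 1/20
P(F3) = 1/6, P(D|F3) = 1/25
P(D) = P(D|F1)P(F1) + P(D|F2)P(F2) + P(D|F3)P(F3)
     = \frac{23}{600}
P(F1|D) = P(D|F1)P(F1) / P(D)
= \frac{9}{23}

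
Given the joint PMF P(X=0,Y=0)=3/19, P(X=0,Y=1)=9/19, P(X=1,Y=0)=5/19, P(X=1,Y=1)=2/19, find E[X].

First find marginal of X:
P(X=0) = 12/19
P(X=1) = 7/19
E[X] = 0 × 12/19 + 1 × 7/19 = 7/19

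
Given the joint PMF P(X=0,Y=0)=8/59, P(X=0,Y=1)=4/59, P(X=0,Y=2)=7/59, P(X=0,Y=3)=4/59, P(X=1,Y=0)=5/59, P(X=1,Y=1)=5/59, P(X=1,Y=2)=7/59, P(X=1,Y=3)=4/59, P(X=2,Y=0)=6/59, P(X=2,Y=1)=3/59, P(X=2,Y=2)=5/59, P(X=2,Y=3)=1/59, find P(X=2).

P(X=2) = P(X=2,Y=0) + P(X=2,Y=1) + P(X=2,Y=2) + P(X=2,Y=3)
= 6/59 + 3/59 + 5/59 + 1/59
= 15/59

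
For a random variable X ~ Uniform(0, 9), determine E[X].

For X ~ Uniform(0, 9), the expected value is:
E[X] = \frac{9}{2}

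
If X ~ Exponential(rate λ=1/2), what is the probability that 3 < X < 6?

P(3 < X < 6) = ∫_{3}^{6} f(x) dx
where f(x) = \frac{e^{- \frac{x}{2}}}{2}
= - \frac{1}{e^{3}} + e^{- \frac{3}{2}}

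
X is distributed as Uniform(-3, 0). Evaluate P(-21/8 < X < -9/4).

P(-21/8 < X < -9/4) = ∫_{-21/8}^{-9/4} f(x) dx
where f(x) = \frac{1}{3}
= \frac{1}{8}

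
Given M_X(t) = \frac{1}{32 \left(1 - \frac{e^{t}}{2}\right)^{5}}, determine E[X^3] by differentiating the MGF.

To find E[X^3], compute M^(3)(0):
M^(1)(t) = \frac{5 e^{t}}{64 \left(1 - \frac{e^{t}}{2}\right)^{6}}
M^(2)(t) = \frac{5 e^{t}}{64 \left(1 - \frac{e^{t}}{2}\right)^{6}} + \frac{15 e^{2 t}}{64 \left(1 - \frac{e^{t}}{2}\right)^{7}}
M^(3)(t) = \frac{5 e^{t}}{64 \left(1 - \frac{e^{t}}{2}\right)^{6}} + \frac{45 e^{2 t}}{64 \left(1 - \frac{e^{t}}{2}\right)^{7}} + \frac{105 e^{3 t}}{128 \left(1 - \frac{e^{t}}{2}\right)^{8}}
M^(3)(0) = 305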